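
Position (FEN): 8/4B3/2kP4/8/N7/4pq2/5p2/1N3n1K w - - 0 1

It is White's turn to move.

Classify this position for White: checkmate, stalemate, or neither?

checkmate

White to move; white king on h1.
In check: yes, from the black queen on f3.
King squares — g1: attacked by Pf2; g2: attacked by Qf3; h2: attacked by Nf1.
Legal moves for White: none.
In check with no legal moves → checkmate.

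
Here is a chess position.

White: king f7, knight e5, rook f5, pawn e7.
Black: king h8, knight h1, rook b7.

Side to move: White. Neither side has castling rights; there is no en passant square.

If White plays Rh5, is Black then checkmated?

After Rh5: black king on h8; in check: yes, from the white rook on h5.
King squares — g7: attacked by Kf7; h7: attacked by Rh5; g8: attacked by Kf7.
Black has no legal moves → checkmate.

yes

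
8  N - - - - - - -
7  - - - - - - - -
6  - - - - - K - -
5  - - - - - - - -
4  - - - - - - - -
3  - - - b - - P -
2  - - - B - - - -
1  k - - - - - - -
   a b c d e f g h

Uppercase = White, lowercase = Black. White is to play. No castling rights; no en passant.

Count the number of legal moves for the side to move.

18

White to move; king on f6.
In check: no.
Legal moves: Nc7, Nb6, Kg7, Kf7, Ke7, Ke6, Kg5, Ke5, Bh6, Bg5, Ba5, Bf4, Bb4, Be3, Bc3+, Be1, Bc1, g4.
Count: 18.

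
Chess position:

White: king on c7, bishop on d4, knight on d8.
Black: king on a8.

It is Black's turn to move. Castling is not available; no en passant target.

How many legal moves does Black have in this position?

Black to move; king on a8.
In check: no.
Legal moves: none.
Count: 0.

0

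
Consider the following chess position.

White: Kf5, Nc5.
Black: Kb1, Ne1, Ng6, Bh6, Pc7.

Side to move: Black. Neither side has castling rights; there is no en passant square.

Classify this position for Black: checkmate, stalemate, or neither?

Black to move; black king on b1.
In check: no.
Legal moves for Black include: Bf8, Bg7, Bg5, Bf4, Be3, Bd2, Bc1, Nh8, Nf8, Ne7+, Ne5, Nh4+, Nf4, Nf3, Nd3, Ng2, Nc2, Kc2, ... (list truncated; more exist).
Black has legal moves and is not in check → neither.

neither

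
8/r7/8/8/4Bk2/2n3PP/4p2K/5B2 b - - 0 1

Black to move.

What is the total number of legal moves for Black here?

4

Black to move; king on f4.
In check: yes, from the white pawn on g3.
Legal moves: Kg5, Ke5, Kxe4, Ke3.
Count: 4.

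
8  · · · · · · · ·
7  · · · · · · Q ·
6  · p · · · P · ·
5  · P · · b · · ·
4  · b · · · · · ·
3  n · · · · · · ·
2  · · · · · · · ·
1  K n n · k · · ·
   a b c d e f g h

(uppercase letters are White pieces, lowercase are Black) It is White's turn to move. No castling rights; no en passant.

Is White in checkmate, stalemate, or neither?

White to move; white king on a1.
In check: yes, from the black bishop on e5.
King squares — b1: attacked by Na3; a2: attacked by Nc1; b2: attacked by Be5.
Legal moves for White: none.
In check with no legal moves → checkmate.

checkmate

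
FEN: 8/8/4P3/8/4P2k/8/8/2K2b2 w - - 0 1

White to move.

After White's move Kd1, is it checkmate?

After Kd1: black king on h4; in check: no.
Black is not in check, so this cannot be checkmate.

no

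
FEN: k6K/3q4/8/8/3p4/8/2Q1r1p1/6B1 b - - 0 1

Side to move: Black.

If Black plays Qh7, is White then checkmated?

no

After Qh7: white king on h8; in check: yes, from the black queen on h7.
White has 2 legal replies: Kxh7, Qxh7.
In check but a legal move exists → not checkmate.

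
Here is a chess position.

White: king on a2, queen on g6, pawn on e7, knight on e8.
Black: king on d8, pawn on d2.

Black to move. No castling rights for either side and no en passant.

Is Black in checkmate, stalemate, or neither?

Black to move; black king on d8.
In check: yes, from the white pawn on e7.
Legal moves for Black: Kc8, Kxe7, Kd7.
Black is in check but has 3 legal moves → neither.

neither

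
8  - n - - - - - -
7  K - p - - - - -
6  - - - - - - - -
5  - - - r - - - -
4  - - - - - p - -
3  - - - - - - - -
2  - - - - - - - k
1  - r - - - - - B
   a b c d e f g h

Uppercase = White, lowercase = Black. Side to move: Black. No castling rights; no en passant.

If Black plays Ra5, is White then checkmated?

After Ra5: white king on a7; in check: yes, from the black rook on a5.
King squares — a6: attacked by Ra5; b6: attacked by Rb1; b7: attacked by Rb1; a8: attacked by Ra5; b8: attacked by Rb1.
White has no legal moves → checkmate.

yes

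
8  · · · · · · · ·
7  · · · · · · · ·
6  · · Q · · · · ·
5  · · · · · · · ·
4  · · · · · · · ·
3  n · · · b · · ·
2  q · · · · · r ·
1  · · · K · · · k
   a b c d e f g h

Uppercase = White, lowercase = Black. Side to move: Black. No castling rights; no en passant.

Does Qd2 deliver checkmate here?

yes

After Qd2: white king on d1; in check: yes, from the black queen on d2.
King squares — c1: attacked by Qd2; e1: attacked by Qd2; c2: attacked by Qd2; d2: attacked by Rg2; e2: attacked by Qd2.
White has no legal moves → checkmate.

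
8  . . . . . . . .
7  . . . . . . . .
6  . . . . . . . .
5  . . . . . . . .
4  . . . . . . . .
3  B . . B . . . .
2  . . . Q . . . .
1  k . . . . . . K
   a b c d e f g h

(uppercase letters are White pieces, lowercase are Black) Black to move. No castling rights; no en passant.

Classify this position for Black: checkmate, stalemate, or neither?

stalemate

Black to move; black king on a1.
In check: no.
King squares — b1: attacked by Bd3; a2: attacked by Qd2; b2: attacked by Qd2.
Legal moves for Black: none.
Not in check and no legal moves → stalemate.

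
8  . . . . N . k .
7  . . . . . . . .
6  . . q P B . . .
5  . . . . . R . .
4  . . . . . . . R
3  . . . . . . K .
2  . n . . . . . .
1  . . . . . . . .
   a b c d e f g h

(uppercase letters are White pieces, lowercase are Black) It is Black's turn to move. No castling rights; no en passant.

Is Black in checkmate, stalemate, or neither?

Black to move; black king on g8.
In check: yes, from the white bishop on e6.
King squares — f7: attacked by Rf5; g7: attacked by Ne8; h7: attacked by Rh4; f8: attacked by Rf5; h8: attacked by Rh4.
Legal moves for Black: none.
In check with no legal moves → checkmate.

checkmate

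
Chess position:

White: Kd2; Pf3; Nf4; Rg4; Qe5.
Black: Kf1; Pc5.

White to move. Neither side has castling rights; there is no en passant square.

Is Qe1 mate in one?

After Qe1: black king on f1; in check: yes, from the white queen on e1.
King squares — e1: attacked by Kd2; g1: attacked by Qe1; e2: attacked by Qe1; f2: attacked by Qe1; g2: attacked by Nf4.
Black has no legal moves → checkmate.

yes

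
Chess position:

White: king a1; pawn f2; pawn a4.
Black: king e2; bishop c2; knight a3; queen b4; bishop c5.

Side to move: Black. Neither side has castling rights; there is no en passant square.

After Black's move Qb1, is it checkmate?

yes

After Qb1: white king on a1; in check: yes, from the black queen on b1.
King squares — b1: attacked by Bc2; a2: attacked by Qb1; b2: attacked by Qb1.
White has no legal moves → checkmate.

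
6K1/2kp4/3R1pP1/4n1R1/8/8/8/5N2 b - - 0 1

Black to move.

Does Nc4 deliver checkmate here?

no

After Nc4: white king on g8; in check: no.
White is not in check, so this cannot be checkmate.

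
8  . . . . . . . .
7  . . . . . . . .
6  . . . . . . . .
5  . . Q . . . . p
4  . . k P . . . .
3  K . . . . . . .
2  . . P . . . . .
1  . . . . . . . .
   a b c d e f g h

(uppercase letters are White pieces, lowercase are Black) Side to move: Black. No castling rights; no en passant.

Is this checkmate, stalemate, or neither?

checkmate

Black to move; black king on c4.
In check: yes, from the white queen on c5.
King squares — b3: attacked by Pc2; c3: attacked by Qc5; d3: attacked by Pc2; b4: attacked by Ka3; d4: attacked by Qc5; b5: attacked by Qc5; c5: attacked by Pd4; d5: attacked by Qc5.
Legal moves for Black: none.
In check with no legal moves → checkmate.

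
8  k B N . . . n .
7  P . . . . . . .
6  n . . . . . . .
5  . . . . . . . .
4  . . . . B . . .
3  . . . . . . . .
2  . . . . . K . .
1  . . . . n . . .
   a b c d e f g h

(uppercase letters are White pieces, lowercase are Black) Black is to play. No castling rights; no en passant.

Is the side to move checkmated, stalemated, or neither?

Black to move; black king on a8.
In check: yes, from the white bishop on e4.
King squares — a7: attacked by Bb8; b7: attacked by Be4; b8: attacked by Pa7.
Legal moves for Black: none.
In check with no legal moves → checkmate.

checkmate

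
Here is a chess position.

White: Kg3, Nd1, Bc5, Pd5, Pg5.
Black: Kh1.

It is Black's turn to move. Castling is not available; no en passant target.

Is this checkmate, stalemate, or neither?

stalemate

Black to move; black king on h1.
In check: no.
King squares — g1: attacked by Bc5; g2: attacked by Kg3; h2: attacked by Kg3.
Legal moves for Black: none.
Not in check and no legal moves → stalemate.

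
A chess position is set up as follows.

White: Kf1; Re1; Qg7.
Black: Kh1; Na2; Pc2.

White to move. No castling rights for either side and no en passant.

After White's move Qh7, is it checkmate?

yes

After Qh7: black king on h1; in check: yes, from the white queen on h7.
King squares — g1: attacked by Kf1; g2: attacked by Kf1; h2: attacked by Qh7.
Black has no legal moves → checkmate.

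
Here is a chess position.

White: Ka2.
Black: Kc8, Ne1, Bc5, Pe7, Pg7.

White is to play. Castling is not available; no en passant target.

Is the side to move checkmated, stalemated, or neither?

White to move; white king on a2.
In check: no.
Legal moves for White: Kb3, Kb2, Kb1, Ka1.
White has 4 legal moves and is not in check → neither.

neither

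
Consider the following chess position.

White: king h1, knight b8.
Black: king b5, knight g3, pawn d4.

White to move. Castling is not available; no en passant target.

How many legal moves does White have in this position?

White to move; king on h1.
In check: yes, from the black knight on g3.
Legal moves: Kh2, Kg2, Kg1.
Count: 3.

3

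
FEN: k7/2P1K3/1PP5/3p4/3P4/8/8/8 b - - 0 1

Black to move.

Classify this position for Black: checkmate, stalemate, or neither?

stalemate

Black to move; black king on a8.
In check: no.
King squares — a7: attacked by Pb6; b7: attacked by Pc6; b8: attacked by Pc7.
Legal moves for Black: none.
Not in check and no legal moves → stalemate.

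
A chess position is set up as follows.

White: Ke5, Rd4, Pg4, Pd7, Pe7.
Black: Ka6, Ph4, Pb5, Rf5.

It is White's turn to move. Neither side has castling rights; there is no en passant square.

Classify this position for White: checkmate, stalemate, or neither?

White to move; white king on e5.
In check: yes, from the black rook on f5.
King squares — d4: own rook; e4: available; f4: attacked by Rf5; d5: attacked by Rf5; f5: available; d6: available; e6: available; f6: attacked by Rf5.
Legal moves for White: Ke6, Kd6, Kxf5, Ke4, gxf5.
White is in check but has 5 legal moves → neither.

neither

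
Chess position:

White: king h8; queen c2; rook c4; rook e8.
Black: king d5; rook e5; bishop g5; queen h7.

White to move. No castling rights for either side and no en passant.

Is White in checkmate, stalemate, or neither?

White to move; white king on h8.
In check: yes, from the black queen on h7.
King squares — g7: attacked by Qh7; h7: available; g8: attacked by Qh7.
Legal moves for White: Kxh7, Qxh7.
White is in check but has 2 legal moves → neither.

neither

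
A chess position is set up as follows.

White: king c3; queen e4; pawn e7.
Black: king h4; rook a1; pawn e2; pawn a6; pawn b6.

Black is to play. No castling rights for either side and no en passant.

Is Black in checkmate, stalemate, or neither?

Black to move; black king on h4.
In check: yes, from the white queen on e4.
King squares — g3: available; h3: available; g4: attacked by Qe4; g5: available; h5: available.
Legal moves for Black: Kh5, Kg5, Kh3, Kg3.
Black is in check but has 4 legal moves → neither.

neither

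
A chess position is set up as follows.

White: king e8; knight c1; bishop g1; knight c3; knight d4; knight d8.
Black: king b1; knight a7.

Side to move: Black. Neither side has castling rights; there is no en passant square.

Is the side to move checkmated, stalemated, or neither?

Black to move; black king on b1.
In check: yes, from the white knight on c3.
Legal moves for Black: Kb2, Kxc1, Ka1.
Black is in check but has 3 legal moves → neither.

neither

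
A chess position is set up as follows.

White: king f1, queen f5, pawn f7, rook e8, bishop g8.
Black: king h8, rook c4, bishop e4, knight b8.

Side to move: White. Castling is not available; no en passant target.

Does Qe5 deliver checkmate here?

yes

After Qe5: black king on h8; in check: yes, from the white queen on e5.
King squares — g7: attacked by Qe5; h7: attacked by Bg8; g8: attacked by Pf7.
Black has no legal moves → checkmate.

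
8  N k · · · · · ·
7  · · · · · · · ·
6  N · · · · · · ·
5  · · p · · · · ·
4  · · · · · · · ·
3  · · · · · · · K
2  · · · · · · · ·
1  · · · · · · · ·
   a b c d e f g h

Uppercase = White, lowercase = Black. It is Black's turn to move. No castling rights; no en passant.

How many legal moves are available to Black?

Black to move; king on b8.
In check: yes, from the white knight on a6.
Legal moves: Kc8, Kxa8, Kb7, Ka7.
Count: 4.

4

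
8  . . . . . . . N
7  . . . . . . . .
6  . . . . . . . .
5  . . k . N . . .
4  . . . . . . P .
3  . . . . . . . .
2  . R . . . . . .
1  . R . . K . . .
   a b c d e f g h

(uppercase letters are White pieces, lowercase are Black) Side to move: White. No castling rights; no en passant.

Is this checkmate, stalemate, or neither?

neither

White to move; white king on e1.
In check: no.
Legal moves for White include: Nhf7, Nhg6, Nef7, Nd7+, Neg6, Nc6, Nc4, Nf3, Nd3+, Rb8, Rb7, Rb6, Rb5+, Rb4, Rb3, Rh2, Rg2, Rf2, ... (list truncated; more exist).
White has legal moves and is not in check → neither.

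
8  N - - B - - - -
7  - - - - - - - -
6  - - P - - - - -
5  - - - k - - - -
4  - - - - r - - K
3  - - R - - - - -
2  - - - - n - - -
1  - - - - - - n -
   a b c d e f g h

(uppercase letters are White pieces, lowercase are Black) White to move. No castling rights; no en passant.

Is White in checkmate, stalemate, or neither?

White to move; white king on h4.
In check: yes, from the black rook on e4.
King squares — g3: attacked by Ne2; h3: attacked by Ng1; g4: attacked by Re4; g5: available; h5: available.
Legal moves for White: Kh5, Kg5.
White is in check but has 2 legal moves → neither.

neither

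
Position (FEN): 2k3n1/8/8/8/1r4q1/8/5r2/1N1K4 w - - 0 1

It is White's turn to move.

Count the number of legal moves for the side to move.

2

White to move; king on d1.
In check: yes, from the black queen on g4.
Legal moves: Ke1, Kc1.
Count: 2.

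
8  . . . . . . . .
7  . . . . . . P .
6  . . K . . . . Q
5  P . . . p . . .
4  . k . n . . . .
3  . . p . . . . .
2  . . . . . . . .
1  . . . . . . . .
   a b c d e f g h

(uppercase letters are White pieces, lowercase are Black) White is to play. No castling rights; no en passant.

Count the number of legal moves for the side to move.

White to move; king on c6.
In check: yes, from the black knight on d4.
Legal moves: Kd7, Kc7, Kb7, Kd6, Kb6, Kd5.
Count: 6.

6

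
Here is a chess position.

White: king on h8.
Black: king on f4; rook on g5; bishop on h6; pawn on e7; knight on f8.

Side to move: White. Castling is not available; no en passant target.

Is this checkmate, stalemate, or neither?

stalemate

White to move; white king on h8.
In check: no.
King squares — g7: attacked by Rg5; h7: attacked by Nf8; g8: attacked by Rg5.
Legal moves for White: none.
Not in check and no legal moves → stalemate.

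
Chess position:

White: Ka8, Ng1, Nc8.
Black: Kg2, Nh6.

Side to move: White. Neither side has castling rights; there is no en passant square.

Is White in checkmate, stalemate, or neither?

neither

White to move; white king on a8.
In check: no.
Legal moves for White: Ne7, Na7, Nd6, Nb6, Kb8, Kb7, Ka7, Nh3, Nf3, Ne2.
White has 10 legal moves and is not in check → neither.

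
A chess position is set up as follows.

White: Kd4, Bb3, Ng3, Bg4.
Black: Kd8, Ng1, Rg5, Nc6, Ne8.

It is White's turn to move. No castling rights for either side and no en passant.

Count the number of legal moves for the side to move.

White to move; king on d4.
In check: yes, from the black knight on c6.
Legal moves: Ke4, Kc4, Ke3, Kd3, Kc3.
Count: 5.

5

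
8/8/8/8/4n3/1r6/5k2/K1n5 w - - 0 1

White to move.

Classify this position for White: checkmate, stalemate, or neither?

stalemate

White to move; white king on a1.
In check: no.
King squares — b1: attacked by Rb3; a2: attacked by Nc1; b2: attacked by Rb3.
Legal moves for White: none.
Not in check and no legal moves → stalemate.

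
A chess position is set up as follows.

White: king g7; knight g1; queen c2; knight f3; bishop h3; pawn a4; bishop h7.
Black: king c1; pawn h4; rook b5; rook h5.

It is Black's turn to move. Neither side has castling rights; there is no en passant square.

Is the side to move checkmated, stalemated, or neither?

Black to move; black king on c1.
In check: yes, from the white queen on c2.
King squares — b1: attacked by Qc2; d1: attacked by Qc2; b2: attacked by Qc2; c2: attacked by Bh7; d2: attacked by Qc2.
Legal moves for Black: none.
In check with no legal moves → checkmate.

checkmate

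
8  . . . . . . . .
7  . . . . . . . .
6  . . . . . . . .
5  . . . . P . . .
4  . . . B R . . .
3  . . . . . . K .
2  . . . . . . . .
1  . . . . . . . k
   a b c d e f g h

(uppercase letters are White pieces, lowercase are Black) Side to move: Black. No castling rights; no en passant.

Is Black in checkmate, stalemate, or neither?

Black to move; black king on h1.
In check: no.
King squares — g1: attacked by Bd4; g2: attacked by Kg3; h2: attacked by Kg3.
Legal moves for Black: none.
Not in check and no legal moves → stalemate.

stalemate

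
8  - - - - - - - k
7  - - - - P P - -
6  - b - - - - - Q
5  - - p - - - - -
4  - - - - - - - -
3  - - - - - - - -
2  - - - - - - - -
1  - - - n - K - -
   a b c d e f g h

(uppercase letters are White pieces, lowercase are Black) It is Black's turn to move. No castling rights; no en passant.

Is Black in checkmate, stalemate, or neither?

Black to move; black king on h8.
In check: yes, from the white queen on h6.
King squares — g7: attacked by Qh6; h7: attacked by Qh6; g8: attacked by Pf7.
Legal moves for Black: none.
In check with no legal moves → checkmate.

checkmate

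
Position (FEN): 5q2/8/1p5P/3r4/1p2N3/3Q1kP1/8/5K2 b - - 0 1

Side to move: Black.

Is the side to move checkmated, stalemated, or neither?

Black to move; black king on f3.
In check: yes, from the white queen on d3.
Legal moves for Black: Kg4+, Rxd3.
Black is in check but has 2 legal moves → neither.

neither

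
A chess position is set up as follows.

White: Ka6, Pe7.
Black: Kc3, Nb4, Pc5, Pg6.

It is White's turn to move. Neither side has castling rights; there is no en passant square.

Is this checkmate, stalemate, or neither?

neither

White to move; white king on a6.
In check: yes, from the black knight on b4.
King squares — a5: available; b5: available; b6: available; a7: available; b7: available.
Legal moves for White: Kb7, Ka7, Kb6, Kb5, Ka5.
White is in check but has 5 legal moves → neither.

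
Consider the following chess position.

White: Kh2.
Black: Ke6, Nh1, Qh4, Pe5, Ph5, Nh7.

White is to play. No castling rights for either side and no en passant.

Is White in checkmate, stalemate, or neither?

White to move; white king on h2.
In check: yes, from the black queen on h4.
King squares — g1: available; h1: attacked by Qh4; g2: available; g3: attacked by Nh1; h3: attacked by Qh4.
Legal moves for White: Kg2, Kg1.
White is in check but has 2 legal moves → neither.

neither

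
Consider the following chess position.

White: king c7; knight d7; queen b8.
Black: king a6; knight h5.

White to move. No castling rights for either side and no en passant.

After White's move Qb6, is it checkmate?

After Qb6: black king on a6; in check: yes, from the white queen on b6.
King squares — a5: attacked by Qb6; b5: attacked by Qb6; b6: attacked by Kc7; a7: attacked by Qb6; b7: attacked by Qb6.
Black has no legal moves → checkmate.

yes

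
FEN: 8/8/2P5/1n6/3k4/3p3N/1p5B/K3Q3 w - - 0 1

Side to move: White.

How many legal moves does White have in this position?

White to move; king on a1.
In check: yes, from the black pawn on b2.
Legal moves: Kxb2, Ka2, Kb1.
Count: 3.

3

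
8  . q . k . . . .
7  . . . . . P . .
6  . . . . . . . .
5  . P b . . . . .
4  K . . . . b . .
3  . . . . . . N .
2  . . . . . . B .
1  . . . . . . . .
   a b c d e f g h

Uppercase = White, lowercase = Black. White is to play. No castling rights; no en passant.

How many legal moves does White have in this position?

White to move; king on a4.
In check: no.
Legal moves: Ka5, Kb3, Nh5, Nf5, Ne4, Ne2, Nh1, Nf1, Ba8, Bb7, Bc6, Bd5, Be4, Bh3, Bf3, Bh1, Bf1, f8=Q+, f8=R+, f8=B, f8=N, b6.
Count: 22.

22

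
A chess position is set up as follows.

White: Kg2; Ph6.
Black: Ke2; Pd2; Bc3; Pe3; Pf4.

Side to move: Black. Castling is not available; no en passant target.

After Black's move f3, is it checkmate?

no

After f3: white king on g2; in check: yes, from the black pawn on f3.
White has 5 legal replies: Kh3, Kg3, Kh2, Kh1, Kg1.
In check but a legal move exists → not checkmate.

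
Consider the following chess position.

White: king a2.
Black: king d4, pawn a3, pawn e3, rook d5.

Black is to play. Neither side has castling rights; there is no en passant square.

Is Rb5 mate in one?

After Rb5: white king on a2; in check: no.
White is not in check, so this cannot be checkmate.

no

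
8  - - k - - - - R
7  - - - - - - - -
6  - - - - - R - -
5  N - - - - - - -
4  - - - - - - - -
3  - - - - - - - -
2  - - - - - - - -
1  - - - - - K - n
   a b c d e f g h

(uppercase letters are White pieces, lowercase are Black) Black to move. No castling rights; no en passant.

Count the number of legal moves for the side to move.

2

Black to move; king on c8.
In check: yes, from the white rook on h8.
Legal moves: Kd7, Kc7.
Count: 2.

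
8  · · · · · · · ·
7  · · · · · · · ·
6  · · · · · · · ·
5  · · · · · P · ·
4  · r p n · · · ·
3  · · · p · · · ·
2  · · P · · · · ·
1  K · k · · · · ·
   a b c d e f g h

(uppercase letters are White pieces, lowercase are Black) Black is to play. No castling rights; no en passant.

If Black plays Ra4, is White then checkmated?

yes

After Ra4: white king on a1; in check: yes, from the black rook on a4.
King squares — b1: attacked by Kc1; a2: attacked by Ra4; b2: attacked by Kc1.
White has no legal moves → checkmate.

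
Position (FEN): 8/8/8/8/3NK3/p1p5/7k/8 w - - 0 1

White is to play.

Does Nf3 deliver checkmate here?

no

After Nf3: black king on h2; in check: yes, from the white knight on f3.
Black has 4 legal replies: Kh3, Kg3, Kg2, Kh1.
In check but a legal move exists → not checkmate.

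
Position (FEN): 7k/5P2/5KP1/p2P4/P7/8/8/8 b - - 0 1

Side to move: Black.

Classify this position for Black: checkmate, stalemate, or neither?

stalemate

Black to move; black king on h8.
In check: no.
King squares — g7: attacked by Kf6; h7: attacked by Pg6; g8: attacked by Pf7.
Legal moves for Black: none.
Not in check and no legal moves → stalemate.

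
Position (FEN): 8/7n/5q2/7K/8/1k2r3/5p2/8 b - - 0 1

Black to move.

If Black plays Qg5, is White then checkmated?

After Qg5: white king on h5; in check: yes, from the black queen on g5.
King squares — g4: attacked by Qg5; h4: attacked by Qg5; g5: attacked by Nh7; g6: attacked by Qg5; h6: attacked by Qg5.
White has no legal moves → checkmate.

yes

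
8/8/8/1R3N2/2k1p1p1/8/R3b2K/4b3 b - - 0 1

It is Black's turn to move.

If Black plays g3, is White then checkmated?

no

After g3: white king on h2; in check: yes, from the black pawn on g3.
White has 5 legal replies: Kh3, Kg2, Kh1, Kg1, Nxg3.
In check but a legal move exists → not checkmate.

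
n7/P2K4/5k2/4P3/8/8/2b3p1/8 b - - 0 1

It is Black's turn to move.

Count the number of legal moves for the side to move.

6

Black to move; king on f6.
In check: yes, from the white pawn on e5.
Legal moves: Kg7, Kf7, Kg6, Kg5, Kf5, Kxe5.
Count: 6.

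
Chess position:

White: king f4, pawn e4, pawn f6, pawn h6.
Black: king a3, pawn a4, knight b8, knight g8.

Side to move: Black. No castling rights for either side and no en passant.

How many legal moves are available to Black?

10

Black to move; king on a3.
In check: no.
Legal moves: Ne7, Nxh6, Nxf6, Nd7, Nc6, Na6, Kb4, Kb3, Kb2, Ka2.
Count: 10.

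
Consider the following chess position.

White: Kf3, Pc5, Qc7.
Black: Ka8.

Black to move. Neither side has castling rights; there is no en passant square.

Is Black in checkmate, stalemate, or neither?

stalemate

Black to move; black king on a8.
In check: no.
King squares — a7: attacked by Qc7; b7: attacked by Qc7; b8: attacked by Qc7.
Legal moves for Black: none.
Not in check and no legal moves → stalemate.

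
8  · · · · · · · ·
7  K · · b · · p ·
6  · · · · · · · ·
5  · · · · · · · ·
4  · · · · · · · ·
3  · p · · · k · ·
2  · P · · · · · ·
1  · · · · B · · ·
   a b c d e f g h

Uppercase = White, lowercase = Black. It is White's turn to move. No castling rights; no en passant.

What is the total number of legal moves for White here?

White to move; king on a7.
In check: no.
Legal moves: Kb8, Ka8, Kb7, Kb6, Ka6, Ba5, Bh4, Bb4, Bg3, Bc3, Bf2, Bd2.
Count: 12.

12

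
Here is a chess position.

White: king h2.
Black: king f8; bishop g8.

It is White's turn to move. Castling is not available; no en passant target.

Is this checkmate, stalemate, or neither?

White to move; white king on h2.
In check: no.
Legal moves for White: Kh3, Kg3, Kg2, Kh1, Kg1.
White has 5 legal moves and is not in check → neither.

neither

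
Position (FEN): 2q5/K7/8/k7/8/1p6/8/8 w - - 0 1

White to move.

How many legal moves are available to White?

White to move; king on a7.
In check: no.
Legal moves: none.
Count: 0.

0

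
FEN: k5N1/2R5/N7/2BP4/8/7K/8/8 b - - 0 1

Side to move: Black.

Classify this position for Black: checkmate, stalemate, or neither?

Black to move; black king on a8.
In check: no.
King squares — a7: attacked by Bc5; b7: attacked by Rc7; b8: attacked by Na6.
Legal moves for Black: none.
Not in check and no legal moves → stalemate.

stalemate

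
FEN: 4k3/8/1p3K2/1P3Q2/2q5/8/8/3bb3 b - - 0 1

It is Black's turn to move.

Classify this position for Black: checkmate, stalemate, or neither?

neither

Black to move; black king on e8.
In check: no.
Legal moves for Black include: Kf8, Kd8, Qg8, Qc8, Qf7+, Qc7, Qe6+, Qc6+, Qd5, Qc5, Qxb5, Qh4+, Qg4, Qf4, Qe4, Qd4+, Qb4, Qa4, ... (list truncated; more exist).
Black has legal moves and is not in check → neither.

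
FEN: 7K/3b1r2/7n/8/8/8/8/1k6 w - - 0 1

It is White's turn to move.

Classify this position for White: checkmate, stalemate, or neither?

White to move; white king on h8.
In check: no.
King squares — g7: attacked by Rf7; h7: attacked by Rf7; g8: attacked by Nh6.
Legal moves for White: none.
Not in check and no legal moves → stalemate.

stalemate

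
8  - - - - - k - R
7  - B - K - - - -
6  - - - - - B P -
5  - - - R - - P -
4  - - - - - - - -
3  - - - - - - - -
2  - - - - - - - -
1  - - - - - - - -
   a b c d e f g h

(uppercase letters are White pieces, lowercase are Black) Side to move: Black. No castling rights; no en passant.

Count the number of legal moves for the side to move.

Black to move; king on f8.
In check: yes, from the white rook on h8.
Legal moves: none.
Count: 0.

0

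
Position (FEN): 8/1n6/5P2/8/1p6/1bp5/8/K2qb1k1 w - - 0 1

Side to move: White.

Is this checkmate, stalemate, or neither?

checkmate

White to move; white king on a1.
In check: yes, from the black queen on d1.
King squares — b1: attacked by Qd1; a2: attacked by Bb3; b2: attacked by Pc3.
Legal moves for White: none.
In check with no legal moves → checkmate.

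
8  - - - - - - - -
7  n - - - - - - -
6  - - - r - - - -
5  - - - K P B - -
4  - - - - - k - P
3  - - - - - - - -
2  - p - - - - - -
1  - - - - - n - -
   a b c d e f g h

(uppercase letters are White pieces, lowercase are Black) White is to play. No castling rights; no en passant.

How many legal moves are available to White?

4

White to move; king on d5.
In check: yes, from the black rook on d6.
Legal moves: Kxd6, Kc5, Kc4, exd6.
Count: 4.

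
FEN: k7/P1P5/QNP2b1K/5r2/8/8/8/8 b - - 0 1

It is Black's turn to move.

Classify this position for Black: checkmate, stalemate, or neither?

checkmate

Black to move; black king on a8.
In check: yes, from the white knight on b6.
King squares — a7: attacked by Qa6; b7: attacked by Qa6; b8: attacked by Pa7.
Legal moves for Black: none.
In check with no legal moves → checkmate.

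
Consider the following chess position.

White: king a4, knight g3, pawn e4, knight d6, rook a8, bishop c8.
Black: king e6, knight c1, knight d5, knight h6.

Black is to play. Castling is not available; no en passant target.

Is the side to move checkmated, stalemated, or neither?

neither

Black to move; black king on e6.
In check: yes, from the white bishop on c8.
Legal moves for Black: Ke7, Kf6, Kxd6, Ke5.
Black is in check but has 4 legal moves → neither.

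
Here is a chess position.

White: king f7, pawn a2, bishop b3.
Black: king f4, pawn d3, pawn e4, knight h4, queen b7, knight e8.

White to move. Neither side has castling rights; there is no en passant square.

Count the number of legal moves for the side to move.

4

White to move; king on f7.
In check: yes, from the black queen on b7.
Legal moves: Kg8, Kf8, Kxe8, Ke6.
Count: 4.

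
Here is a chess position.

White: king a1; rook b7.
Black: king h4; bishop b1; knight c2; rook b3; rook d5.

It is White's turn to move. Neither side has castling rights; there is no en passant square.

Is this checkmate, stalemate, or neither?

White to move; white king on a1.
In check: yes, from the black knight on c2.
King squares — b1: attacked by Rb3; a2: attacked by Bb1; b2: attacked by Rb3.
Legal moves for White: none.
In check with no legal moves → checkmate.

checkmate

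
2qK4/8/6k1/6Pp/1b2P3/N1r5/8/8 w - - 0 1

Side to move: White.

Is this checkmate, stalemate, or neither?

White to move; white king on d8.
In check: yes, from the black queen on c8.
King squares — c7: attacked by Rc3; d7: attacked by Qc8; e7: attacked by Bb4; c8: attacked by Rc3; e8: attacked by Qc8.
Legal moves for White: none.
In check with no legal moves → checkmate.

checkmate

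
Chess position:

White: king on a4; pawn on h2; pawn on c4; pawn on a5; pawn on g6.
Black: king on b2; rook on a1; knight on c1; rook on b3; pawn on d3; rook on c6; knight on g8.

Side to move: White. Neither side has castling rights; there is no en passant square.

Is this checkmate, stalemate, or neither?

White to move; white king on a4.
In check: yes, from the black rook on a1.
King squares — a3: attacked by Ra1; b3: attacked by Nc1; b4: attacked by Rb3; a5: own pawn; b5: attacked by Rb3.
Legal moves for White: none.
In check with no legal moves → checkmate.

checkmate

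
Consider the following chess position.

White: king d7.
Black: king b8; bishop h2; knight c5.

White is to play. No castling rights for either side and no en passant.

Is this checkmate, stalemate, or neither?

neither

White to move; white king on d7.
In check: yes, from the black knight on c5.
Legal moves for White: Ke8, Kd8, Ke7, Kc6.
White is in check but has 4 legal moves → neither.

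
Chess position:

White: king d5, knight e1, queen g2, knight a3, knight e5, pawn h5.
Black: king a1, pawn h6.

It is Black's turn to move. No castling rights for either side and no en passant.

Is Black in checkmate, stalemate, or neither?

Black to move; black king on a1.
In check: no.
King squares — b1: attacked by Na3; a2: attacked by Qg2; b2: attacked by Qg2.
Legal moves for Black: none.
Not in check and no legal moves → stalemate.

stalemate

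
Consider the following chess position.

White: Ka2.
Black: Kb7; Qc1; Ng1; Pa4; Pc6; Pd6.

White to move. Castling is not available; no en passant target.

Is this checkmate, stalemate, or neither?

White to move; white king on a2.
In check: no.
King squares — a1: attacked by Qc1; b1: attacked by Qc1; b2: attacked by Qc1; a3: attacked by Qc1; b3: attacked by Pa4.
Legal moves for White: none.
Not in check and no legal moves → stalemate.

stalemate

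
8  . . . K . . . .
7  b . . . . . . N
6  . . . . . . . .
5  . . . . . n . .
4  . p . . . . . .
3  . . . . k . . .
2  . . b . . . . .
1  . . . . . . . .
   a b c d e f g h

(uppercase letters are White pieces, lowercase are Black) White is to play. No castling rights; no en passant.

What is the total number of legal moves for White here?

7

White to move; king on d8.
In check: no.
Legal moves: Ke8, Kc8, Kd7, Kc7, Nf8, Nf6, Ng5.
Count: 7.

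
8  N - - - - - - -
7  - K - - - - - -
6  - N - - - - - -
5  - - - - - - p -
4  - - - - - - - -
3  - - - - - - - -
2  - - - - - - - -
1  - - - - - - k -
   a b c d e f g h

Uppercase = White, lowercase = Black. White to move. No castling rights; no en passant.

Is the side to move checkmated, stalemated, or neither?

neither

White to move; white king on b7.
In check: no.
Legal moves for White: Nc7, Kc8, Kb8, Kc7, Ka7, Kc6, Ka6, Nc8, Nd7, Nd5, Nc4, Na4.
White has 12 legal moves and is not in check → neither.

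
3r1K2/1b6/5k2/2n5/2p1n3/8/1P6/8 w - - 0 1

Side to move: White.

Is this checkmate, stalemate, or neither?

White to move; white king on f8.
In check: yes, from the black rook on d8.
King squares — e7: attacked by Kf6; f7: attacked by Kf6; g7: attacked by Kf6; e8: attacked by Rd8; g8: attacked by Rd8.
Legal moves for White: none.
In check with no legal moves → checkmate.

checkmate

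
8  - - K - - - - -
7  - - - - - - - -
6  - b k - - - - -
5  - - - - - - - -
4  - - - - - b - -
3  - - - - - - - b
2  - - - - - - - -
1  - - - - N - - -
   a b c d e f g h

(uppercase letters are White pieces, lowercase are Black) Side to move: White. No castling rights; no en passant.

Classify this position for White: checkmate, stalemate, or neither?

White to move; white king on c8.
In check: yes, from the black bishop on h3.
King squares — b7: attacked by Kc6; c7: attacked by Bf4; d7: attacked by Bh3; b8: attacked by Bf4; d8: attacked by Bb6.
Legal moves for White: none.
In check with no legal moves → checkmate.

checkmate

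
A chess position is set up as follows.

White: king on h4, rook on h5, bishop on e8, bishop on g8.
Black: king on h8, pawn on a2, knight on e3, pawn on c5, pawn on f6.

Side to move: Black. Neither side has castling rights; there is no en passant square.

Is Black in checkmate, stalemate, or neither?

Black to move; black king on h8.
In check: yes, from the white rook on h5.
Legal moves for Black: Kxg8, Kg7.
Black is in check but has 2 legal moves → neither.

neither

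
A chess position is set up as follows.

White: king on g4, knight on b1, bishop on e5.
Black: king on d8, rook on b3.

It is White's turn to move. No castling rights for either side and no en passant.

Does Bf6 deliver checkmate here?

no

After Bf6: black king on d8; in check: yes, from the white bishop on f6.
Black has 4 legal replies: Ke8, Kc8, Kd7, Kc7.
In check but a legal move exists → not checkmate.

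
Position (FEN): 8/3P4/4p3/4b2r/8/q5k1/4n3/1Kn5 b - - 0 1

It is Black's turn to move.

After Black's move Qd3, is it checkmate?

After Qd3: white king on b1; in check: yes, from the black queen on d3.
King squares — a1: attacked by Be5; c1: attacked by Ne2; a2: attacked by Nc1; b2: attacked by Be5; c2: attacked by Qd3.
White has no legal moves → checkmate.

yes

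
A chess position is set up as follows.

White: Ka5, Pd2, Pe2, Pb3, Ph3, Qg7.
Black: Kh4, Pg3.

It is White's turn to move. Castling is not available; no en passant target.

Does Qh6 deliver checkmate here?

After Qh6: black king on h4; in check: yes, from the white queen on h6.
King squares — g3: own pawn; h3: attacked by Qh6; g4: attacked by Ph3; g5: attacked by Qh6; h5: attacked by Qh6.
Black has no legal moves → checkmate.

yes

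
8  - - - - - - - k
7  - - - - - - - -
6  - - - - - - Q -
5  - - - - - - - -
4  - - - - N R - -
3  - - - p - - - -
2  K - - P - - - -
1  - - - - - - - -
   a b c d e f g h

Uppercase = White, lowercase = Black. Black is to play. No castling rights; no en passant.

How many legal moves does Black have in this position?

0

Black to move; king on h8.
In check: no.
Legal moves: none.
Count: 0.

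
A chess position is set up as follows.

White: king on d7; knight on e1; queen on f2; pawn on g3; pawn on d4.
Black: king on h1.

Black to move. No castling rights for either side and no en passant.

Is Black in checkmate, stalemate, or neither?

Black to move; black king on h1.
In check: no.
King squares — g1: attacked by Qf2; g2: attacked by Ne1; h2: attacked by Qf2.
Legal moves for Black: none.
Not in check and no legal moves → stalemate.

stalemate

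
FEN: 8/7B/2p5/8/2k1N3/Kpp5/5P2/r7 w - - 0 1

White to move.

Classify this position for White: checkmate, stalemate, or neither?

White to move; white king on a3.
In check: yes, from the black rook on a1.
King squares — a2: attacked by Ra1; b2: attacked by Pc3; b3: attacked by Kc4; a4: attacked by Ra1; b4: attacked by Kc4.
Legal moves for White: none.
In check with no legal moves → checkmate.

checkmate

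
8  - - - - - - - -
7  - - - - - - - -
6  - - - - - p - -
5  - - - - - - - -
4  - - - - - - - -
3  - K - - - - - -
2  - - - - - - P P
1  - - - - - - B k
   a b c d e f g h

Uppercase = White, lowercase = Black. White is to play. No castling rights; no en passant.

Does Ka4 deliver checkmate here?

After Ka4: black king on h1; in check: no.
Black is not in check, so this cannot be checkmate.

no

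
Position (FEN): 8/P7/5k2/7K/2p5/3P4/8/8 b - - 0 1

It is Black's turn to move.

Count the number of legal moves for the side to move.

8

Black to move; king on f6.
In check: no.
Legal moves: Kg7, Kf7, Ke7, Ke6, Kf5, Ke5, cxd3, c3.
Count: 8.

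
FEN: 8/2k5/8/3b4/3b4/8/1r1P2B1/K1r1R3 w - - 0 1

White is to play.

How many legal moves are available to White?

White to move; king on a1.
In check: yes, from the black rook on c1.
Legal moves: Rxc1+.
Count: 1.

1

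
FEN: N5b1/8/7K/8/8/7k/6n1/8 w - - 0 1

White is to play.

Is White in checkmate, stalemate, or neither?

neither

White to move; white king on h6.
In check: no.
Legal moves for White: Nc7, Nb6, Kg7, Kg6, Kh5, Kg5.
White has 6 legal moves and is not in check → neither.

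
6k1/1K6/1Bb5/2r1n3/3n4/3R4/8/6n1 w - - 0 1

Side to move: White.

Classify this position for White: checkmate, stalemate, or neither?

White to move; white king on b7.
In check: yes, from the black bishop on c6.
Legal moves for White: Kc8, Kb8, Kc7, Ka7, Ka6.
White is in check but has 5 legal moves → neither.

neither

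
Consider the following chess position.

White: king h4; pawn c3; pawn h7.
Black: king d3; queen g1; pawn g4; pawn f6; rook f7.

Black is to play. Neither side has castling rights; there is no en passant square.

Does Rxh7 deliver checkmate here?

yes

After Rxh7: white king on h4; in check: yes, from the black rook on h7.
King squares — g3: attacked by Qg1; h3: attacked by Pg4; g4: attacked by Qg1; g5: attacked by Pf6; h5: attacked by Rh7.
White has no legal moves → checkmate.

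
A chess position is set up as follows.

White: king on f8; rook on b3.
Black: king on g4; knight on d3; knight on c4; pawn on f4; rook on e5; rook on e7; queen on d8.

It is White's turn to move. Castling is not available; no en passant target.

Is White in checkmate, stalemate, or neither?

White to move; white king on f8.
In check: yes, from the black queen on d8.
King squares — e7: attacked by Re5; f7: attacked by Re7; g7: attacked by Re7; e8: attacked by Re7; g8: attacked by Qd8.
Legal moves for White: none.
In check with no legal moves → checkmate.

checkmate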